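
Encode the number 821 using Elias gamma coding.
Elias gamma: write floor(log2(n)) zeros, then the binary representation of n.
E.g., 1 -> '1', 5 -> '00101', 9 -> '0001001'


num_bits = floor(log2(821)) + 1 = 10
leading_zeros = num_bits - 1 = 9
binary(821) = 1100110101

Elias gamma(821) = '000000000' + '1100110101' = 0000000001100110101 (19 bits)


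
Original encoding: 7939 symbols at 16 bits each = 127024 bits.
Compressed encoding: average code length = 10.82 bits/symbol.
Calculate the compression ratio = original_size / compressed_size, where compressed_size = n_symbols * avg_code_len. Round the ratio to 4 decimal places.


original_size = n_symbols * orig_bits = 7939 * 16 = 127024 bits
compressed_size = n_symbols * avg_code_len = 7939 * 10.82 = 85899.98 bits
ratio = original_size / compressed_size = 127024 / 85899.98 = 1.4787

Compression ratio = 1.4787


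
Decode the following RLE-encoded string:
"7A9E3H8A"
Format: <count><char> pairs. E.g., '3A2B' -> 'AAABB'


Expanding each <count><char> pair:
  7A -> 'AAAAAAA'
  9E -> 'EEEEEEEEE'
  3H -> 'HHH'
  8A -> 'AAAAAAAA'

Decoded = AAAAAAAEEEEEEEEEHHHAAAAAAAA


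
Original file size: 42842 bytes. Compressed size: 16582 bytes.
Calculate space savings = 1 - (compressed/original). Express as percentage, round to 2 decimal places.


ratio = compressed/original = 16582/42842 = 0.38705
savings = 1 - ratio = 1 - 0.38705 = 0.61295
as a percentage: 0.61295 * 100 = 61.29%

Space savings = 1 - 16582/42842 = 61.29%


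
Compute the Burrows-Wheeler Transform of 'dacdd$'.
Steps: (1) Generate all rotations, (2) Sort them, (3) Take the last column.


Rotations (sorted):
  0: $dacdd -> last char: d
  1: acdd$d -> last char: d
  2: cdd$da -> last char: a
  3: d$dacd -> last char: d
  4: dacdd$ -> last char: $
  5: dd$dac -> last char: c


BWT = ddad$c


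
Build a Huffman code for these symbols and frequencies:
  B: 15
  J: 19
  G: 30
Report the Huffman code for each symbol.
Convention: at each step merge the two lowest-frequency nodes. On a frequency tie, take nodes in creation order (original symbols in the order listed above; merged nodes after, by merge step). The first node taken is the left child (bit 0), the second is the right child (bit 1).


Huffman tree construction:
Step 1: Merge B(15) + J(19) = 34
Step 2: Merge G(30) + (B+J)(34) = 64
Read each symbol's code off the tree from the root (left child = 0, right child = 1).

Codes:
  B: 10 (length 2)
  J: 11 (length 2)
  G: 0 (length 1)
Average code length: 98/64 = 1.5313 bits/symbol


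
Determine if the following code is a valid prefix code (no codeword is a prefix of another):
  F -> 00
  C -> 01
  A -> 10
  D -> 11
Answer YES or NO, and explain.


Checking each pair (does one codeword prefix another?):
  F='00' vs C='01': no prefix
  F='00' vs A='10': no prefix
  F='00' vs D='11': no prefix
  C='01' vs F='00': no prefix
  C='01' vs A='10': no prefix
  C='01' vs D='11': no prefix
  A='10' vs F='00': no prefix
  A='10' vs C='01': no prefix
  A='10' vs D='11': no prefix
  D='11' vs F='00': no prefix
  D='11' vs C='01': no prefix
  D='11' vs A='10': no prefix
No violation found over all pairs.

YES -- this is a valid prefix code. No codeword is a prefix of any other codeword.


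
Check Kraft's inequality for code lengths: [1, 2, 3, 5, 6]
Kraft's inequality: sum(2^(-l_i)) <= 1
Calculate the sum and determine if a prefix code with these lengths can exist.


Sum = 2^(-1) + 2^(-2) + 2^(-3) + 2^(-5) + 2^(-6)
    = 0.5 + 0.25 + 0.125 + 0.03125 + 0.015625
    = 59/64 = 0.921875
Since 0.921875 <= 1, Kraft's inequality IS satisfied.
A prefix code with these lengths CAN exist.

Kraft sum = 0.921875. Satisfied.


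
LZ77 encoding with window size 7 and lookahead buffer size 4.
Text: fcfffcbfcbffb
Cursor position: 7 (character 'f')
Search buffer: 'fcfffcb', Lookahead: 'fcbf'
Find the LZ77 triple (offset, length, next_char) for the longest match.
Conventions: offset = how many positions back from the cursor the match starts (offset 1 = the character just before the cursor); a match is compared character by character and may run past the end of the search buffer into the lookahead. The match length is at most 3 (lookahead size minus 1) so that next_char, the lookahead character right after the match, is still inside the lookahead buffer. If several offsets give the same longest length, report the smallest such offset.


Try each offset into the search buffer:
  offset=1 (pos 6, char 'b'): match length 0
  offset=2 (pos 5, char 'c'): match length 0
  offset=3 (pos 4, char 'f'): match length 3
  offset=4 (pos 3, char 'f'): match length 1
  offset=5 (pos 2, char 'f'): match length 1
  offset=6 (pos 1, char 'c'): match length 0
  offset=7 (pos 0, char 'f'): match length 2
Longest match has length 3 at offset 3.
next_char = character at position 7 + 3 = 10 -> 'f'

Best match: offset=3, length=3 (matching 'fcb' starting at position 4)
LZ77 triple: (3, 3, 'f')


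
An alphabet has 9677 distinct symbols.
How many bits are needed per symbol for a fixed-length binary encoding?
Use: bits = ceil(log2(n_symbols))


log2(9677) = 13.2403
Bracket: 2^13 = 8192 < 9677 <= 2^14 = 16384
So ceil(log2(9677)) = 14

bits = ceil(log2(9677)) = ceil(13.2403) = 14 bits


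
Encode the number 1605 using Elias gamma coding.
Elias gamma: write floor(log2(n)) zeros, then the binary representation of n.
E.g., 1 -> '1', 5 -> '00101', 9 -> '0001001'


num_bits = floor(log2(1605)) + 1 = 11
leading_zeros = num_bits - 1 = 10
binary(1605) = 11001000101

Elias gamma(1605) = '0000000000' + '11001000101' = 000000000011001000101 (21 bits)


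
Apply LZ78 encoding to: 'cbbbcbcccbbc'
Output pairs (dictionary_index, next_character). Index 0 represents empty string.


LZ78 encoding steps:
Dictionary: {0: ''}
Step 1: w='' (idx 0), next='c' -> output (0, 'c'), add 'c' as idx 1
Step 2: w='' (idx 0), next='b' -> output (0, 'b'), add 'b' as idx 2
Step 3: w='b' (idx 2), next='b' -> output (2, 'b'), add 'bb' as idx 3
Step 4: w='c' (idx 1), next='b' -> output (1, 'b'), add 'cb' as idx 4
Step 5: w='c' (idx 1), next='c' -> output (1, 'c'), add 'cc' as idx 5
Step 6: w='cb' (idx 4), next='b' -> output (4, 'b'), add 'cbb' as idx 6
Step 7: w='c' (idx 1), end of input -> output (1, '')


Encoded: [(0, 'c'), (0, 'b'), (2, 'b'), (1, 'b'), (1, 'c'), (4, 'b'), (1, '')]


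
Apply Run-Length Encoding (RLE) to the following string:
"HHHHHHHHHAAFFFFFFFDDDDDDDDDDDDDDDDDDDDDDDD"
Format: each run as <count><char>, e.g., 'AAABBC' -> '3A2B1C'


Scanning runs left to right:
  i=0: run of 'H' x 9 -> '9H'
  i=9: run of 'A' x 2 -> '2A'
  i=11: run of 'F' x 7 -> '7F'
  i=18: run of 'D' x 24 -> '24D'

RLE = 9H2A7F24D


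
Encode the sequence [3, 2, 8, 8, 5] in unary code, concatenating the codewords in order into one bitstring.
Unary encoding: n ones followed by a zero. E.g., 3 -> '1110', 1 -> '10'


Encode each number as n ones followed by a terminating 0:
  3 -> 1110 (4 bits)
  2 -> 110 (3 bits)
  8 -> 111111110 (9 bits)
  8 -> 111111110 (9 bits)
  5 -> 111110 (6 bits)
Total length = 4 + 3 + 9 + 9 + 6 = 31 bits.

Unary([3, 2, 8, 8, 5]) = 1110110111111110111111110111110 (31 bits)


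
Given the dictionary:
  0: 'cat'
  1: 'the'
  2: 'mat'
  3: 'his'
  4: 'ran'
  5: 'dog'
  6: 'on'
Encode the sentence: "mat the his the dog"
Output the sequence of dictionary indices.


Look up each word in the dictionary:
  'mat' -> 2
  'the' -> 1
  'his' -> 3
  'the' -> 1
  'dog' -> 5

Encoded: [2, 1, 3, 1, 5]


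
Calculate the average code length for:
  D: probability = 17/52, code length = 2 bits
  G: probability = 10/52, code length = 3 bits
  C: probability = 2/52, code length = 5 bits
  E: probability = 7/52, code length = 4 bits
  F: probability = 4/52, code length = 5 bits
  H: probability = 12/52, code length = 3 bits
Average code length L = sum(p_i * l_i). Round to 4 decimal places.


Weighted contributions p_i * l_i:
  D: (17/52) * 2 = 34/52
  G: (10/52) * 3 = 30/52
  C: (2/52) * 5 = 10/52
  E: (7/52) * 4 = 28/52
  F: (4/52) * 5 = 20/52
  H: (12/52) * 3 = 36/52
Sum = (34 + 30 + 10 + 28 + 20 + 36)/52 = 158/52

L = 158/52 = 3.0385 bits/symbol


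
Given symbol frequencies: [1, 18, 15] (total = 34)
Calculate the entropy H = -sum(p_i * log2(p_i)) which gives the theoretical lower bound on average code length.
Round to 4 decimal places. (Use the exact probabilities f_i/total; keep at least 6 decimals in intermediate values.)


Per-symbol terms -p_i * log2(p_i) with p_i = f_i/34:
  p = 1/34 = 0.029412: log2(p) = -5.087463, -p*log2(p) = 0.149631
  p = 18/34 = 0.529412: log2(p) = -0.917538, -p*log2(p) = 0.485755
  p = 15/34 = 0.441176: log2(p) = -1.180572, -p*log2(p) = 0.520841
H = 0.149631 + 0.485755 + 0.520841 = 1.156227

H = 1.1562 bits/symbol


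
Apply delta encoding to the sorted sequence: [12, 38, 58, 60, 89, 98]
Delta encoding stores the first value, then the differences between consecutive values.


First value: 12
Deltas:
  38 - 12 = 26
  58 - 38 = 20
  60 - 58 = 2
  89 - 60 = 29
  98 - 89 = 9


Delta encoded: [12, 26, 20, 2, 29, 9]


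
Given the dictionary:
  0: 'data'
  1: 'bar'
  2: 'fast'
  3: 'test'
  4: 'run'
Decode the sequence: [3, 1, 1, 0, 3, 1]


Look up each index in the dictionary:
  3 -> 'test'
  1 -> 'bar'
  1 -> 'bar'
  0 -> 'data'
  3 -> 'test'
  1 -> 'bar'

Decoded: "test bar bar data test bar"


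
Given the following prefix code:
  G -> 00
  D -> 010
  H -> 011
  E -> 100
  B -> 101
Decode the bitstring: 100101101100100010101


Decoding step by step:
Bits 100 -> E
Bits 101 -> B
Bits 101 -> B
Bits 100 -> E
Bits 100 -> E
Bits 010 -> D
Bits 101 -> B


Decoded message: EBBEEDB


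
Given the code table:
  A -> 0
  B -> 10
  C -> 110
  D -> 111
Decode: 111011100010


Decoding:
111 -> D
0 -> A
111 -> D
0 -> A
0 -> A
0 -> A
10 -> B


Result: DADAAAB


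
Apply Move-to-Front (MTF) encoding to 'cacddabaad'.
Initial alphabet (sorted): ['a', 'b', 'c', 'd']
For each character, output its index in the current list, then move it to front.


MTF encoding:
'c': index 2 in ['a', 'b', 'c', 'd'] -> ['c', 'a', 'b', 'd']
'a': index 1 in ['c', 'a', 'b', 'd'] -> ['a', 'c', 'b', 'd']
'c': index 1 in ['a', 'c', 'b', 'd'] -> ['c', 'a', 'b', 'd']
'd': index 3 in ['c', 'a', 'b', 'd'] -> ['d', 'c', 'a', 'b']
'd': index 0 in ['d', 'c', 'a', 'b'] -> ['d', 'c', 'a', 'b']
'a': index 2 in ['d', 'c', 'a', 'b'] -> ['a', 'd', 'c', 'b']
'b': index 3 in ['a', 'd', 'c', 'b'] -> ['b', 'a', 'd', 'c']
'a': index 1 in ['b', 'a', 'd', 'c'] -> ['a', 'b', 'd', 'c']
'a': index 0 in ['a', 'b', 'd', 'c'] -> ['a', 'b', 'd', 'c']
'd': index 2 in ['a', 'b', 'd', 'c'] -> ['d', 'a', 'b', 'c']


Output: [2, 1, 1, 3, 0, 2, 3, 1, 0, 2]


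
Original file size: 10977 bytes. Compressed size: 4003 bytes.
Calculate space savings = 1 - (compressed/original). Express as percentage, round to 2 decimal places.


ratio = compressed/original = 4003/10977 = 0.364672
savings = 1 - ratio = 1 - 0.364672 = 0.635328
as a percentage: 0.635328 * 100 = 63.53%

Space savings = 1 - 4003/10977 = 63.53%


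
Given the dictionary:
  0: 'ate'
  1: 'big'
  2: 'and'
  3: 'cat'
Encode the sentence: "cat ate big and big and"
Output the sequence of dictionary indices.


Look up each word in the dictionary:
  'cat' -> 3
  'ate' -> 0
  'big' -> 1
  'and' -> 2
  'big' -> 1
  'and' -> 2

Encoded: [3, 0, 1, 2, 1, 2]


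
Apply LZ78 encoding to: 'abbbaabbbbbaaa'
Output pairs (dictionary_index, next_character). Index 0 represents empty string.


LZ78 encoding steps:
Dictionary: {0: ''}
Step 1: w='' (idx 0), next='a' -> output (0, 'a'), add 'a' as idx 1
Step 2: w='' (idx 0), next='b' -> output (0, 'b'), add 'b' as idx 2
Step 3: w='b' (idx 2), next='b' -> output (2, 'b'), add 'bb' as idx 3
Step 4: w='a' (idx 1), next='a' -> output (1, 'a'), add 'aa' as idx 4
Step 5: w='bb' (idx 3), next='b' -> output (3, 'b'), add 'bbb' as idx 5
Step 6: w='bb' (idx 3), next='a' -> output (3, 'a'), add 'bba' as idx 6
Step 7: w='aa' (idx 4), end of input -> output (4, '')


Encoded: [(0, 'a'), (0, 'b'), (2, 'b'), (1, 'a'), (3, 'b'), (3, 'a'), (4, '')]


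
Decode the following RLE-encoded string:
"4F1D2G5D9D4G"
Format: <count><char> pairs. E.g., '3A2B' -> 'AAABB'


Expanding each <count><char> pair:
  4F -> 'FFFF'
  1D -> 'D'
  2G -> 'GG'
  5D -> 'DDDDD'
  9D -> 'DDDDDDDDD'
  4G -> 'GGGG'

Decoded = FFFFDGGDDDDDDDDDDDDDDGGGG


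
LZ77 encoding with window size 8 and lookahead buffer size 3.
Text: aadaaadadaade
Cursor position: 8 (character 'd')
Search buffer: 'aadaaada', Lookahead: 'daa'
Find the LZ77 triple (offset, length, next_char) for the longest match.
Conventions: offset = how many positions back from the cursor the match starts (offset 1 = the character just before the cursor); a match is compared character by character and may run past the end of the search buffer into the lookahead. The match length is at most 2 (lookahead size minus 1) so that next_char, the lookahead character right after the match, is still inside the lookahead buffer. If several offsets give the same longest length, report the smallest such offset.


Try each offset into the search buffer:
  offset=1 (pos 7, char 'a'): match length 0
  offset=2 (pos 6, char 'd'): match length 2
  offset=3 (pos 5, char 'a'): match length 0
  offset=4 (pos 4, char 'a'): match length 0
  offset=5 (pos 3, char 'a'): match length 0
  offset=6 (pos 2, char 'd'): match length 2
  offset=7 (pos 1, char 'a'): match length 0
  offset=8 (pos 0, char 'a'): match length 0
Longest match has length 2, found at offsets 2, 6; take the smallest, offset 2.
next_char = character at position 8 + 2 = 10 -> 'a'

Best match: offset=2, length=2 (matching 'da' starting at position 6)
LZ77 triple: (2, 2, 'a')


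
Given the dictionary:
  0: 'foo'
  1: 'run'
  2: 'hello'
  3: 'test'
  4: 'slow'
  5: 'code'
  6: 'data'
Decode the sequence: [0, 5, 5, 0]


Look up each index in the dictionary:
  0 -> 'foo'
  5 -> 'code'
  5 -> 'code'
  0 -> 'foo'

Decoded: "foo code code foo"


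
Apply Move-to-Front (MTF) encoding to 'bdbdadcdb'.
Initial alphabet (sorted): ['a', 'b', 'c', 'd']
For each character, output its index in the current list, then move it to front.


MTF encoding:
'b': index 1 in ['a', 'b', 'c', 'd'] -> ['b', 'a', 'c', 'd']
'd': index 3 in ['b', 'a', 'c', 'd'] -> ['d', 'b', 'a', 'c']
'b': index 1 in ['d', 'b', 'a', 'c'] -> ['b', 'd', 'a', 'c']
'd': index 1 in ['b', 'd', 'a', 'c'] -> ['d', 'b', 'a', 'c']
'a': index 2 in ['d', 'b', 'a', 'c'] -> ['a', 'd', 'b', 'c']
'd': index 1 in ['a', 'd', 'b', 'c'] -> ['d', 'a', 'b', 'c']
'c': index 3 in ['d', 'a', 'b', 'c'] -> ['c', 'd', 'a', 'b']
'd': index 1 in ['c', 'd', 'a', 'b'] -> ['d', 'c', 'a', 'b']
'b': index 3 in ['d', 'c', 'a', 'b'] -> ['b', 'd', 'c', 'a']


Output: [1, 3, 1, 1, 2, 1, 3, 1, 3]


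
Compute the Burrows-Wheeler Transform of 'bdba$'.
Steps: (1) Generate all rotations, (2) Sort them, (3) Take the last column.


Rotations (sorted):
  0: $bdba -> last char: a
  1: a$bdb -> last char: b
  2: ba$bd -> last char: d
  3: bdba$ -> last char: $
  4: dba$b -> last char: b


BWT = abd$b


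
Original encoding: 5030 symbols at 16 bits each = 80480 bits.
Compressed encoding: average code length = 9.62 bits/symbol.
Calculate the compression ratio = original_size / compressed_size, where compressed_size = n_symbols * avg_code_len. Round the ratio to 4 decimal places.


original_size = n_symbols * orig_bits = 5030 * 16 = 80480 bits
compressed_size = n_symbols * avg_code_len = 5030 * 9.62 = 48388.6 bits
ratio = original_size / compressed_size = 80480 / 48388.6 = 1.6632

Compression ratio = 1.6632


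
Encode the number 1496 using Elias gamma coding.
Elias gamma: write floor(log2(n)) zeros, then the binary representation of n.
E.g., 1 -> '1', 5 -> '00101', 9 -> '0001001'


num_bits = floor(log2(1496)) + 1 = 11
leading_zeros = num_bits - 1 = 10
binary(1496) = 10111011000

Elias gamma(1496) = '0000000000' + '10111011000' = 000000000010111011000 (21 bits)


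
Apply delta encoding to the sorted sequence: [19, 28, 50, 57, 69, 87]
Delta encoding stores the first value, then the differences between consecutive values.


First value: 19
Deltas:
  28 - 19 = 9
  50 - 28 = 22
  57 - 50 = 7
  69 - 57 = 12
  87 - 69 = 18


Delta encoded: [19, 9, 22, 7, 12, 18]


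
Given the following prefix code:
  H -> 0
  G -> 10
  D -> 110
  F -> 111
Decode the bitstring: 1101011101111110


Decoding step by step:
Bits 110 -> D
Bits 10 -> G
Bits 111 -> F
Bits 0 -> H
Bits 111 -> F
Bits 111 -> F
Bits 0 -> H


Decoded message: DGFHFFH


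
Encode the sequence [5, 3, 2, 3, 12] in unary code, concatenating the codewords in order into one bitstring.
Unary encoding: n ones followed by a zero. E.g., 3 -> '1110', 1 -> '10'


Encode each number as n ones followed by a terminating 0:
  5 -> 111110 (6 bits)
  3 -> 1110 (4 bits)
  2 -> 110 (3 bits)
  3 -> 1110 (4 bits)
  12 -> 1111111111110 (13 bits)
Total length = 6 + 4 + 3 + 4 + 13 = 30 bits.

Unary([5, 3, 2, 3, 12]) = 111110111011011101111111111110 (30 bits)


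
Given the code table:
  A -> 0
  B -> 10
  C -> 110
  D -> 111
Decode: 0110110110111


Decoding:
0 -> A
110 -> C
110 -> C
110 -> C
111 -> D


Result: ACCCD


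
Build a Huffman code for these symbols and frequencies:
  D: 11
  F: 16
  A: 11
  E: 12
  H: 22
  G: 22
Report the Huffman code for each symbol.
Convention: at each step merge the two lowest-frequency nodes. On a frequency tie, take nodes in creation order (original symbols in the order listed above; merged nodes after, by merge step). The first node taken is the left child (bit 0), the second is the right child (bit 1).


Huffman tree construction:
Step 1: Merge D(11) + A(11) = 22
Step 2: Merge E(12) + F(16) = 28
Step 3: Merge H(22) + G(22) = 44
Step 4: Merge (D+A)(22) + (E+F)(28) = 50
Step 5: Merge (H+G)(44) + ((D+A)+(E+F))(50) = 94
Read each symbol's code off the tree from the root (left child = 0, right child = 1).

Codes:
  D: 100 (length 3)
  F: 111 (length 3)
  A: 101 (length 3)
  E: 110 (length 3)
  H: 00 (length 2)
  G: 01 (length 2)
Average code length: 238/94 = 2.5319 bits/symbol


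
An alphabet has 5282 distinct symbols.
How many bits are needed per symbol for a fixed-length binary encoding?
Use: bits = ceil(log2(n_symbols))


log2(5282) = 12.3669
Bracket: 2^12 = 4096 < 5282 <= 2^13 = 8192
So ceil(log2(5282)) = 13

bits = ceil(log2(5282)) = ceil(12.3669) = 13 bits


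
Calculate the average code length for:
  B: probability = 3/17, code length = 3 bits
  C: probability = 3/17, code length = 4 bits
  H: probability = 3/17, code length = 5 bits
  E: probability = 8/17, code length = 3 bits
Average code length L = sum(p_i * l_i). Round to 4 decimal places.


Weighted contributions p_i * l_i:
  B: (3/17) * 3 = 9/17
  C: (3/17) * 4 = 12/17
  H: (3/17) * 5 = 15/17
  E: (8/17) * 3 = 24/17
Sum = (9 + 12 + 15 + 24)/17 = 60/17

L = 60/17 = 3.5294 bits/symbol


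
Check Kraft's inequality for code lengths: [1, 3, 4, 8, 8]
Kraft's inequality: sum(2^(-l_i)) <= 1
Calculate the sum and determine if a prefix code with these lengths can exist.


Sum = 2^(-1) + 2^(-3) + 2^(-4) + 2^(-8) + 2^(-8)
    = 0.5 + 0.125 + 0.0625 + 0.00390625 + 0.00390625
    = 178/256 = 0.6953125
Since 0.6953125 <= 1, Kraft's inequality IS satisfied.
A prefix code with these lengths CAN exist.

Kraft sum = 0.6953125. Satisfied.


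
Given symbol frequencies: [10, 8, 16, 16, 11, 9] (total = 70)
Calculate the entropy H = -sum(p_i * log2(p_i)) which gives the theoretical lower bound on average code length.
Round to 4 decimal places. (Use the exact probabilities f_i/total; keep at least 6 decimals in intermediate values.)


Per-symbol terms -p_i * log2(p_i) with p_i = f_i/70:
  p = 10/70 = 0.142857: log2(p) = -2.807355, -p*log2(p) = 0.401051
  p = 8/70 = 0.114286: log2(p) = -3.129283, -p*log2(p) = 0.357632
  p = 16/70 = 0.228571: log2(p) = -2.129283, -p*log2(p) = 0.486693
  p = 16/70 = 0.228571: log2(p) = -2.129283, -p*log2(p) = 0.486693
  p = 11/70 = 0.157143: log2(p) = -2.669851, -p*log2(p) = 0.419548
  p = 9/70 = 0.128571: log2(p) = -2.959358, -p*log2(p) = 0.380489
H = 0.401051 + 0.357632 + 0.486693 + 0.486693 + 0.419548 + 0.380489 = 2.532106

H = 2.5321 bits/symbol


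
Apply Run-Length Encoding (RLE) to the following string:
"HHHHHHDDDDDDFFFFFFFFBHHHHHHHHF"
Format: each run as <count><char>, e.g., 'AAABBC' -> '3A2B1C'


Scanning runs left to right:
  i=0: run of 'H' x 6 -> '6H'
  i=6: run of 'D' x 6 -> '6D'
  i=12: run of 'F' x 8 -> '8F'
  i=20: run of 'B' x 1 -> '1B'
  i=21: run of 'H' x 8 -> '8H'
  i=29: run of 'F' x 1 -> '1F'

RLE = 6H6D8F1B8H1F


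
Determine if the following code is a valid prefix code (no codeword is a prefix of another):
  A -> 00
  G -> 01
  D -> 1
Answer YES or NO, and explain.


Checking each pair (does one codeword prefix another?):
  A='00' vs G='01': no prefix
  A='00' vs D='1': no prefix
  G='01' vs A='00': no prefix
  G='01' vs D='1': no prefix
  D='1' vs A='00': no prefix
  D='1' vs G='01': no prefix
No violation found over all pairs.

YES -- this is a valid prefix code. No codeword is a prefix of any other codeword.


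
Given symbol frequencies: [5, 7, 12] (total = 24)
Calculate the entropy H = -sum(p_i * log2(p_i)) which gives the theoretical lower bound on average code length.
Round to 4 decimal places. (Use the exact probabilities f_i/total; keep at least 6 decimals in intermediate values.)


Per-symbol terms -p_i * log2(p_i) with p_i = f_i/24:
  p = 5/24 = 0.208333: log2(p) = -2.263034, -p*log2(p) = 0.471466
  p = 7/24 = 0.291667: log2(p) = -1.777608, -p*log2(p) = 0.518469
  p = 12/24 = 0.500000: log2(p) = -1.000000, -p*log2(p) = 0.500000
H = 0.471466 + 0.518469 + 0.500000 = 1.489935

H = 1.4899 bits/symbol


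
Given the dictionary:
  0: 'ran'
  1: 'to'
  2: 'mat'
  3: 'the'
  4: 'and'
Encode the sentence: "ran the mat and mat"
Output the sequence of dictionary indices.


Look up each word in the dictionary:
  'ran' -> 0
  'the' -> 3
  'mat' -> 2
  'and' -> 4
  'mat' -> 2

Encoded: [0, 3, 2, 4, 2]


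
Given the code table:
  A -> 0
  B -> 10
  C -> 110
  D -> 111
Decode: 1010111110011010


Decoding:
10 -> B
10 -> B
111 -> D
110 -> C
0 -> A
110 -> C
10 -> B


Result: BBDCACB


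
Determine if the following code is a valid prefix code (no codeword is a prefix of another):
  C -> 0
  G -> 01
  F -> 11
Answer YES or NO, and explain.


Checking each pair (does one codeword prefix another?):
  C='0' vs G='01': prefix -- VIOLATION

NO -- this is NOT a valid prefix code. C (0) is a prefix of G (01).


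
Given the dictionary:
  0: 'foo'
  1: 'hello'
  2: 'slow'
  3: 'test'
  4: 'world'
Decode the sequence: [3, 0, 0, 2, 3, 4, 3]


Look up each index in the dictionary:
  3 -> 'test'
  0 -> 'foo'
  0 -> 'foo'
  2 -> 'slow'
  3 -> 'test'
  4 -> 'world'
  3 -> 'test'

Decoded: "test foo foo slow test world test"


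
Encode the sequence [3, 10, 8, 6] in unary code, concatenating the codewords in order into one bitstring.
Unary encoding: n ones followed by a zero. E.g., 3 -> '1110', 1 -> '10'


Encode each number as n ones followed by a terminating 0:
  3 -> 1110 (4 bits)
  10 -> 11111111110 (11 bits)
  8 -> 111111110 (9 bits)
  6 -> 1111110 (7 bits)
Total length = 4 + 11 + 9 + 7 = 31 bits.

Unary([3, 10, 8, 6]) = 1110111111111101111111101111110 (31 bits)


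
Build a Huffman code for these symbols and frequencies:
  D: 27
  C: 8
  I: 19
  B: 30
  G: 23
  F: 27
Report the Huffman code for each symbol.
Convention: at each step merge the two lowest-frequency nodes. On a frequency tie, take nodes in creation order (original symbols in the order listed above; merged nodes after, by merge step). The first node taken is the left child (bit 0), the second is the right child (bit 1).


Huffman tree construction:
Step 1: Merge C(8) + I(19) = 27
Step 2: Merge G(23) + D(27) = 50
Step 3: Merge F(27) + (C+I)(27) = 54
Step 4: Merge B(30) + (G+D)(50) = 80
Step 5: Merge (F+(C+I))(54) + (B+(G+D))(80) = 134
Read each symbol's code off the tree from the root (left child = 0, right child = 1).

Codes:
  D: 111 (length 3)
  C: 010 (length 3)
  I: 011 (length 3)
  B: 10 (length 2)
  G: 110 (length 3)
  F: 00 (length 2)
Average code length: 345/134 = 2.5746 bits/symbol


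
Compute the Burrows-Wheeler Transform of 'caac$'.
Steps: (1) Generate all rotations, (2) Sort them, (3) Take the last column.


Rotations (sorted):
  0: $caac -> last char: c
  1: aac$c -> last char: c
  2: ac$ca -> last char: a
  3: c$caa -> last char: a
  4: caac$ -> last char: $


BWT = ccaa$


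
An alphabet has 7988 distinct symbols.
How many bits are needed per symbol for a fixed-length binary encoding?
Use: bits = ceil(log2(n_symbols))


log2(7988) = 12.9636
Bracket: 2^12 = 4096 < 7988 <= 2^13 = 8192
So ceil(log2(7988)) = 13

bits = ceil(log2(7988)) = ceil(12.9636) = 13 bits


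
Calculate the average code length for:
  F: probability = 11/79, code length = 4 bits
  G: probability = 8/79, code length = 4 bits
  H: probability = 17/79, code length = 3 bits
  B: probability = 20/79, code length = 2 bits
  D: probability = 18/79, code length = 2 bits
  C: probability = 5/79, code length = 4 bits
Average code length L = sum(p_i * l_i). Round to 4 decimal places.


Weighted contributions p_i * l_i:
  F: (11/79) * 4 = 44/79
  G: (8/79) * 4 = 32/79
  H: (17/79) * 3 = 51/79
  B: (20/79) * 2 = 40/79
  D: (18/79) * 2 = 36/79
  C: (5/79) * 4 = 20/79
Sum = (44 + 32 + 51 + 40 + 36 + 20)/79 = 223/79

L = 223/79 = 2.8228 bits/symbol


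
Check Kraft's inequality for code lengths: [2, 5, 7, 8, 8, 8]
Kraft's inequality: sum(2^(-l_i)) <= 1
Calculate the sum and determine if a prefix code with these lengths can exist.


Sum = 2^(-2) + 2^(-5) + 2^(-7) + 2^(-8) + 2^(-8) + 2^(-8)
    = 0.25 + 0.03125 + 0.0078125 + 0.00390625 + 0.00390625 + 0.00390625
    = 77/256 = 0.30078125
Since 0.30078125 <= 1, Kraft's inequality IS satisfied.
A prefix code with these lengths CAN exist.

Kraft sum = 0.30078125. Satisfied.


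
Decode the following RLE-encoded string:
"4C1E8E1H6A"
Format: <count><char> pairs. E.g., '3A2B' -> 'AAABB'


Expanding each <count><char> pair:
  4C -> 'CCCC'
  1E -> 'E'
  8E -> 'EEEEEEEE'
  1H -> 'H'
  6A -> 'AAAAAA'

Decoded = CCCCEEEEEEEEEHAAAAAA


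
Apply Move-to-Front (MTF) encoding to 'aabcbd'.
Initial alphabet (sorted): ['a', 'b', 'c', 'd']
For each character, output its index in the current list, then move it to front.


MTF encoding:
'a': index 0 in ['a', 'b', 'c', 'd'] -> ['a', 'b', 'c', 'd']
'a': index 0 in ['a', 'b', 'c', 'd'] -> ['a', 'b', 'c', 'd']
'b': index 1 in ['a', 'b', 'c', 'd'] -> ['b', 'a', 'c', 'd']
'c': index 2 in ['b', 'a', 'c', 'd'] -> ['c', 'b', 'a', 'd']
'b': index 1 in ['c', 'b', 'a', 'd'] -> ['b', 'c', 'a', 'd']
'd': index 3 in ['b', 'c', 'a', 'd'] -> ['d', 'b', 'c', 'a']


Output: [0, 0, 1, 2, 1, 3]


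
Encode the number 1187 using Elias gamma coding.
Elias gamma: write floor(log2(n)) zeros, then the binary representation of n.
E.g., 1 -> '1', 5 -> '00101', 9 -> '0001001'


num_bits = floor(log2(1187)) + 1 = 11
leading_zeros = num_bits - 1 = 10
binary(1187) = 10010100011

Elias gamma(1187) = '0000000000' + '10010100011' = 000000000010010100011 (21 bits)


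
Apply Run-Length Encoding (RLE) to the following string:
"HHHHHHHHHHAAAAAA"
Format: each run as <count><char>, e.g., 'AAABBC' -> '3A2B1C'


Scanning runs left to right:
  i=0: run of 'H' x 10 -> '10H'
  i=10: run of 'A' x 6 -> '6A'

RLE = 10H6A


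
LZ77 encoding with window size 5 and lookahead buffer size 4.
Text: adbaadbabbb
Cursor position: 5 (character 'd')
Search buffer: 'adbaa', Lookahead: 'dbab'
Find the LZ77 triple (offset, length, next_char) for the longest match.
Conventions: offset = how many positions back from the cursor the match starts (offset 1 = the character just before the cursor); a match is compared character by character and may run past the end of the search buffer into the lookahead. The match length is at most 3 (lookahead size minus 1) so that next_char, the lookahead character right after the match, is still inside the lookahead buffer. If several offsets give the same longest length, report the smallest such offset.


Try each offset into the search buffer:
  offset=1 (pos 4, char 'a'): match length 0
  offset=2 (pos 3, char 'a'): match length 0
  offset=3 (pos 2, char 'b'): match length 0
  offset=4 (pos 1, char 'd'): match length 3
  offset=5 (pos 0, char 'a'): match length 0
Longest match has length 3 at offset 4.
next_char = character at position 5 + 3 = 8 -> 'b'

Best match: offset=4, length=3 (matching 'dba' starting at position 1)
LZ77 triple: (4, 3, 'b')


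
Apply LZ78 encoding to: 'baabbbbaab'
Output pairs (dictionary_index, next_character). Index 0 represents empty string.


LZ78 encoding steps:
Dictionary: {0: ''}
Step 1: w='' (idx 0), next='b' -> output (0, 'b'), add 'b' as idx 1
Step 2: w='' (idx 0), next='a' -> output (0, 'a'), add 'a' as idx 2
Step 3: w='a' (idx 2), next='b' -> output (2, 'b'), add 'ab' as idx 3
Step 4: w='b' (idx 1), next='b' -> output (1, 'b'), add 'bb' as idx 4
Step 5: w='b' (idx 1), next='a' -> output (1, 'a'), add 'ba' as idx 5
Step 6: w='ab' (idx 3), end of input -> output (3, '')


Encoded: [(0, 'b'), (0, 'a'), (2, 'b'), (1, 'b'), (1, 'a'), (3, '')]


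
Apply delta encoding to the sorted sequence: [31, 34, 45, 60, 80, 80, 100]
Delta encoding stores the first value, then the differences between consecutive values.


First value: 31
Deltas:
  34 - 31 = 3
  45 - 34 = 11
  60 - 45 = 15
  80 - 60 = 20
  80 - 80 = 0
  100 - 80 = 20


Delta encoded: [31, 3, 11, 15, 20, 0, 20]


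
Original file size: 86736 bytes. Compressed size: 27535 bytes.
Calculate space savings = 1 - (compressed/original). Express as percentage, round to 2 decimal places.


ratio = compressed/original = 27535/86736 = 0.317458
savings = 1 - ratio = 1 - 0.317458 = 0.682542
as a percentage: 0.682542 * 100 = 68.25%

Space savings = 1 - 27535/86736 = 68.25%


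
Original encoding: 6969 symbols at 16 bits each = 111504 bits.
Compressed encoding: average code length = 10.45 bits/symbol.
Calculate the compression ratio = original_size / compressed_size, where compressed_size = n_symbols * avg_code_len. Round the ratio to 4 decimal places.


original_size = n_symbols * orig_bits = 6969 * 16 = 111504 bits
compressed_size = n_symbols * avg_code_len = 6969 * 10.45 = 72826.05 bits
ratio = original_size / compressed_size = 111504 / 72826.05 = 1.5311

Compression ratio = 1.5311


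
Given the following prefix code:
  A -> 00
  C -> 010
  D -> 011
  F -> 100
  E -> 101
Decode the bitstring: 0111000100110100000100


Decoding step by step:
Bits 011 -> D
Bits 100 -> F
Bits 010 -> C
Bits 011 -> D
Bits 010 -> C
Bits 00 -> A
Bits 00 -> A
Bits 100 -> F


Decoded message: DFCDCAAF


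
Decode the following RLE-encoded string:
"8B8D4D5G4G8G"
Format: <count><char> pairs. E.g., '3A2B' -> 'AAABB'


Expanding each <count><char> pair:
  8B -> 'BBBBBBBB'
  8D -> 'DDDDDDDD'
  4D -> 'DDDD'
  5G -> 'GGGGG'
  4G -> 'GGGG'
  8G -> 'GGGGGGGG'

Decoded = BBBBBBBBDDDDDDDDDDDDGGGGGGGGGGGGGGGGG


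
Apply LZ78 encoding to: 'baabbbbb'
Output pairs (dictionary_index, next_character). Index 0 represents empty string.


LZ78 encoding steps:
Dictionary: {0: ''}
Step 1: w='' (idx 0), next='b' -> output (0, 'b'), add 'b' as idx 1
Step 2: w='' (idx 0), next='a' -> output (0, 'a'), add 'a' as idx 2
Step 3: w='a' (idx 2), next='b' -> output (2, 'b'), add 'ab' as idx 3
Step 4: w='b' (idx 1), next='b' -> output (1, 'b'), add 'bb' as idx 4
Step 5: w='bb' (idx 4), end of input -> output (4, '')


Encoded: [(0, 'b'), (0, 'a'), (2, 'b'), (1, 'b'), (4, '')]


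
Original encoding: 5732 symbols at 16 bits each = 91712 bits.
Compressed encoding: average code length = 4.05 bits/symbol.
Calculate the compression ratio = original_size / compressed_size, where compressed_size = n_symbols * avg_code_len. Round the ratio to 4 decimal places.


original_size = n_symbols * orig_bits = 5732 * 16 = 91712 bits
compressed_size = n_symbols * avg_code_len = 5732 * 4.05 = 23214.6 bits
ratio = original_size / compressed_size = 91712 / 23214.6 = 3.9506

Compression ratio = 3.9506


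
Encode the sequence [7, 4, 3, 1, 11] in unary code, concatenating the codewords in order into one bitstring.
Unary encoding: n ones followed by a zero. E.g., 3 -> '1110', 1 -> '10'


Encode each number as n ones followed by a terminating 0:
  7 -> 11111110 (8 bits)
  4 -> 11110 (5 bits)
  3 -> 1110 (4 bits)
  1 -> 10 (2 bits)
  11 -> 111111111110 (12 bits)
Total length = 8 + 5 + 4 + 2 + 12 = 31 bits.

Unary([7, 4, 3, 1, 11]) = 1111111011110111010111111111110 (31 bits)


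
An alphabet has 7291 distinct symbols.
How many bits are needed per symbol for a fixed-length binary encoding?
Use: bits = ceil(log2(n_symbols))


log2(7291) = 12.8319
Bracket: 2^12 = 4096 < 7291 <= 2^13 = 8192
So ceil(log2(7291)) = 13

bits = ceil(log2(7291)) = ceil(12.8319) = 13 bits


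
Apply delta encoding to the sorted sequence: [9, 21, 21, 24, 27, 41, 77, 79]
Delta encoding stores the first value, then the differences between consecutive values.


First value: 9
Deltas:
  21 - 9 = 12
  21 - 21 = 0
  24 - 21 = 3
  27 - 24 = 3
  41 - 27 = 14
  77 - 41 = 36
  79 - 77 = 2


Delta encoded: [9, 12, 0, 3, 3, 14, 36, 2]


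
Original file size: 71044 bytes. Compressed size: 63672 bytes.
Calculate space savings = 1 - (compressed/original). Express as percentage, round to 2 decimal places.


ratio = compressed/original = 63672/71044 = 0.896233
savings = 1 - ratio = 1 - 0.896233 = 0.103767
as a percentage: 0.103767 * 100 = 10.38%

Space savings = 1 - 63672/71044 = 10.38%


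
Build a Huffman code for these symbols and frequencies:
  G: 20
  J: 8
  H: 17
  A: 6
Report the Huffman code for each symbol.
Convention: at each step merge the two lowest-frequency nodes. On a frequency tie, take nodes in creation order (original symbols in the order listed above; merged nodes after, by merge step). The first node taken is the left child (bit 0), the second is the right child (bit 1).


Huffman tree construction:
Step 1: Merge A(6) + J(8) = 14
Step 2: Merge (A+J)(14) + H(17) = 31
Step 3: Merge G(20) + ((A+J)+H)(31) = 51
Read each symbol's code off the tree from the root (left child = 0, right child = 1).

Codes:
  G: 0 (length 1)
  J: 101 (length 3)
  H: 11 (length 2)
  A: 100 (length 3)
Average code length: 96/51 = 1.8824 bits/symbol


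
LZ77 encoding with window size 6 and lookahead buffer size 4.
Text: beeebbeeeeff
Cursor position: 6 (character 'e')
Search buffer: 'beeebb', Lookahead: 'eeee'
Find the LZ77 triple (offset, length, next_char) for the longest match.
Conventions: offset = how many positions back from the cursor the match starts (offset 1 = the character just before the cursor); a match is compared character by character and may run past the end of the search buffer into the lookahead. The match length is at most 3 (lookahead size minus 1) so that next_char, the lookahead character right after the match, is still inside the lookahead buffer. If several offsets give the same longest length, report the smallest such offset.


Try each offset into the search buffer:
  offset=1 (pos 5, char 'b'): match length 0
  offset=2 (pos 4, char 'b'): match length 0
  offset=3 (pos 3, char 'e'): match length 1
  offset=4 (pos 2, char 'e'): match length 2
  offset=5 (pos 1, char 'e'): match length 3
  offset=6 (pos 0, char 'b'): match length 0
Longest match has length 3 at offset 5.
next_char = character at position 6 + 3 = 9 -> 'e'

Best match: offset=5, length=3 (matching 'eee' starting at position 1)
LZ77 triple: (5, 3, 'e')


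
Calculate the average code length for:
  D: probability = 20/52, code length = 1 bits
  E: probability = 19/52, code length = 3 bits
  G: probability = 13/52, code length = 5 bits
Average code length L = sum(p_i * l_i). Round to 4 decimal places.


Weighted contributions p_i * l_i:
  D: (20/52) * 1 = 20/52
  E: (19/52) * 3 = 57/52
  G: (13/52) * 5 = 65/52
Sum = (20 + 57 + 65)/52 = 142/52

L = 142/52 = 2.7308 bits/symbol


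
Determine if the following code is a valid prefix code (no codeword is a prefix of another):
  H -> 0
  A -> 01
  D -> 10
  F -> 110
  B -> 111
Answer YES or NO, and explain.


Checking each pair (does one codeword prefix another?):
  H='0' vs A='01': prefix -- VIOLATION

NO -- this is NOT a valid prefix code. H (0) is a prefix of A (01).


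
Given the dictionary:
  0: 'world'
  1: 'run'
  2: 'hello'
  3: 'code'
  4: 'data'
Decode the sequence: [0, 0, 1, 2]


Look up each index in the dictionary:
  0 -> 'world'
  0 -> 'world'
  1 -> 'run'
  2 -> 'hello'

Decoded: "world world run hello"


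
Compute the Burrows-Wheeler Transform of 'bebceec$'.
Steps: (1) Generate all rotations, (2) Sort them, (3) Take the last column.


Rotations (sorted):
  0: $bebceec -> last char: c
  1: bceec$be -> last char: e
  2: bebceec$ -> last char: $
  3: c$bebcee -> last char: e
  4: ceec$beb -> last char: b
  5: ebceec$b -> last char: b
  6: ec$bebce -> last char: e
  7: eec$bebc -> last char: c


BWT = ce$ebbec


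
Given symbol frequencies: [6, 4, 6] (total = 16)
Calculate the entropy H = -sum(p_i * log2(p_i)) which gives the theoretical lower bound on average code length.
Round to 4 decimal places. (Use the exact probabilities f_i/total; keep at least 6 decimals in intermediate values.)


Per-symbol terms -p_i * log2(p_i) with p_i = f_i/16:
  p = 6/16 = 0.375000: log2(p) = -1.415037, -p*log2(p) = 0.530639
  p = 4/16 = 0.250000: log2(p) = -2.000000, -p*log2(p) = 0.500000
  p = 6/16 = 0.375000: log2(p) = -1.415037, -p*log2(p) = 0.530639
H = 0.530639 + 0.500000 + 0.530639 = 1.561278

H = 1.5613 bits/symbol


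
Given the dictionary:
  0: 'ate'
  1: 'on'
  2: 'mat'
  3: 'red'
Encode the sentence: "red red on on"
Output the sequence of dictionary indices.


Look up each word in the dictionary:
  'red' -> 3
  'red' -> 3
  'on' -> 1
  'on' -> 1

Encoded: [3, 3, 1, 1]


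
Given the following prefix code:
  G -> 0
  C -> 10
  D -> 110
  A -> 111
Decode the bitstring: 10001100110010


Decoding step by step:
Bits 10 -> C
Bits 0 -> G
Bits 0 -> G
Bits 110 -> D
Bits 0 -> G
Bits 110 -> D
Bits 0 -> G
Bits 10 -> C


Decoded message: CGGDGDGC


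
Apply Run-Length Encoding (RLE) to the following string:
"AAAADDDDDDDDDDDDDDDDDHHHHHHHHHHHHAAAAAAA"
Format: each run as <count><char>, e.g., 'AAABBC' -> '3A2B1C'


Scanning runs left to right:
  i=0: run of 'A' x 4 -> '4A'
  i=4: run of 'D' x 17 -> '17D'
  i=21: run of 'H' x 12 -> '12H'
  i=33: run of 'A' x 7 -> '7A'

RLE = 4A17D12H7A


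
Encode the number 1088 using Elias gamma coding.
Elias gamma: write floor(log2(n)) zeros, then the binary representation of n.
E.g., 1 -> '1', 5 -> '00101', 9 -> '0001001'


num_bits = floor(log2(1088)) + 1 = 11
leading_zeros = num_bits - 1 = 10
binary(1088) = 10001000000

Elias gamma(1088) = '0000000000' + '10001000000' = 000000000010001000000 (21 bits)


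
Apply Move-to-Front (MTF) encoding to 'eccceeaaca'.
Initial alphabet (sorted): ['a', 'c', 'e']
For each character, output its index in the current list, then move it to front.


MTF encoding:
'e': index 2 in ['a', 'c', 'e'] -> ['e', 'a', 'c']
'c': index 2 in ['e', 'a', 'c'] -> ['c', 'e', 'a']
'c': index 0 in ['c', 'e', 'a'] -> ['c', 'e', 'a']
'c': index 0 in ['c', 'e', 'a'] -> ['c', 'e', 'a']
'e': index 1 in ['c', 'e', 'a'] -> ['e', 'c', 'a']
'e': index 0 in ['e', 'c', 'a'] -> ['e', 'c', 'a']
'a': index 2 in ['e', 'c', 'a'] -> ['a', 'e', 'c']
'a': index 0 in ['a', 'e', 'c'] -> ['a', 'e', 'c']
'c': index 2 in ['a', 'e', 'c'] -> ['c', 'a', 'e']
'a': index 1 in ['c', 'a', 'e'] -> ['a', 'c', 'e']


Output: [2, 2, 0, 0, 1, 0, 2, 0, 2, 1]


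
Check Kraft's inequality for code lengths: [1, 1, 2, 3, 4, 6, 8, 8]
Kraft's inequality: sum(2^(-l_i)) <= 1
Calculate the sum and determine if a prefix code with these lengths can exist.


Sum = 2^(-1) + 2^(-1) + 2^(-2) + 2^(-3) + 2^(-4) + 2^(-6) + 2^(-8) + 2^(-8)
    = 0.5 + 0.5 + 0.25 + 0.125 + 0.0625 + 0.015625 + 0.00390625 + 0.00390625
    = 374/256 = 1.4609375
Since 1.4609375 > 1, Kraft's inequality is NOT satisfied.
A prefix code with these lengths CANNOT exist.

Kraft sum = 1.4609375. Not satisfied.
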